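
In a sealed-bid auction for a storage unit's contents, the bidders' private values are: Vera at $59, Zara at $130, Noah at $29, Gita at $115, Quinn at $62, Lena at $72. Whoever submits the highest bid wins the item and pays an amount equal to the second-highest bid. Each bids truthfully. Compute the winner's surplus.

Surplus = $15.

Ranking the bids: Zara $130 > Gita $115 > Lena $72 > Quinn $62 > Vera $59 > Noah $29.
Zara wins with the top bid and pays the second-highest, $115.
Surplus = $130 − $115 = $15.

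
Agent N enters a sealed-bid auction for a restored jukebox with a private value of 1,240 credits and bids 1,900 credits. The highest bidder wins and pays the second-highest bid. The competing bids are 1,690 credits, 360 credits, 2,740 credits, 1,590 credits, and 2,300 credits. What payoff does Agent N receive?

Payoff = 0 credits.

Highest competing bid: 2,740 credits.
Agent N's bid 1,900 credits is not the highest, so Agent N loses, pays nothing, and earns zero payoff.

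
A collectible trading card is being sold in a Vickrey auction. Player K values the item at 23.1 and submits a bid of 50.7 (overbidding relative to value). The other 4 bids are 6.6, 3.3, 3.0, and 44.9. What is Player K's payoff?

Player K's payoff: -21.8.

Highest competing bid: 44.9.
Player K's bid 50.7 is the highest overall, so Player K wins and pays the second-highest bid, 44.9.
Payoff = value − price = 23.1 − 44.9 = -21.8.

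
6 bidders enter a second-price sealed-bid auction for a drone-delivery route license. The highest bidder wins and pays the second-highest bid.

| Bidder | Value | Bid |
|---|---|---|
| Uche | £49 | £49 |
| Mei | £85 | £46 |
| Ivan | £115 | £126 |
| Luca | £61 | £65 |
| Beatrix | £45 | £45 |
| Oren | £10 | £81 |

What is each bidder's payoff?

Sorted high to low: Ivan £126; Oren £81; Luca £65; Uche £49; Mei £46; Beatrix £45.
Ivan has the top bid and wins; the price is the second-highest bid, £81.
Ivan's payoff = £115 − £81 = £34. All other bidders lose, so their payoff is 0.

Payoffs: Uche £0, Mei £0, Ivan £34, Luca £0, Beatrix £0, Oren £0.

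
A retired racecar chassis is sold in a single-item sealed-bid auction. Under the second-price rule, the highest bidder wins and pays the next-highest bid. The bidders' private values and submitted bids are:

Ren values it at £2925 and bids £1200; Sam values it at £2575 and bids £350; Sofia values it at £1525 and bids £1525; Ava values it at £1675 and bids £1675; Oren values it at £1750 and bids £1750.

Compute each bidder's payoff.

Payoffs: Ren £0, Sam £0, Sofia £0, Ava £0, Oren £75.

Sorted high to low: Oren £1750 > Ava £1675 > Sofia £1525 > Ren £1200 > Sam £350.
Oren has the top bid and wins; the price is the second-highest bid, £1675.
Oren's payoff = £1750 − £1675 = £75. All other bidders lose, so their payoff is 0.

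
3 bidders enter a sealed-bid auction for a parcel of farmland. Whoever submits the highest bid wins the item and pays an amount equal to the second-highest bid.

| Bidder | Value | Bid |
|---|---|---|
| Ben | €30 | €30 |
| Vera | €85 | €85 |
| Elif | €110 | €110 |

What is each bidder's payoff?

Ordered from highest: Elif €110, then Vera €85, then Ben €30.
Elif has the top bid and wins; the price is the second-highest bid, €85.
Elif's payoff = €110 − €85 = €25. All other bidders lose, so their payoff is 0.

Payoffs: Ben €0, Vera €0, Elif €25.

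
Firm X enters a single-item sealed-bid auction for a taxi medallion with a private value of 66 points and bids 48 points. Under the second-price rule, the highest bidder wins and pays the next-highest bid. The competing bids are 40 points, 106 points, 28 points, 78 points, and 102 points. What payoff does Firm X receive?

Highest competing bid: 106 points.
Firm X's bid 48 points is not the highest, so Firm X loses, pays nothing, and earns zero payoff.

Firm X's payoff: 0 points.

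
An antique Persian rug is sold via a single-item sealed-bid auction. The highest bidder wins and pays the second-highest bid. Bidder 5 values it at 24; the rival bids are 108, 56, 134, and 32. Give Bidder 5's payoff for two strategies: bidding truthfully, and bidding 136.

The highest competing bid is 134.
Bidding truthfully at 24: the top bid is 134 (a rival), so Bidder 5 loses. Payoff = 0.
Bidding 136: Bidder 5 has the top bid, wins, and pays the second-highest bid 134. Payoff = 24 − 134 = -110.
Deviating from a truthful bid can only lose payoff in a second-price auction — never gain.

Truthful: 0; alternative: -110.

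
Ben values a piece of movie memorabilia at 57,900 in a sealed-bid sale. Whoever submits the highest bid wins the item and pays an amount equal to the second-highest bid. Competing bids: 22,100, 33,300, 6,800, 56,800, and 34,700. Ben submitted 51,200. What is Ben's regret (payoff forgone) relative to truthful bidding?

The highest competing bid is 56,800.
Bidding truthfully at 57,900: Ben has the top bid, wins, and pays the second-highest bid 56,800. Payoff = 57,900 − 56,800 = 1,100.
Bidding 51,200: the top bid is 56,800 (a rival), so Ben loses. Payoff = 0.
Regret = truthful payoff − actual payoff = 1,100 − 0 = 1,100.
This is the dominant-strategy logic: truthful bidding weakly beats any alternative.

Payoff forgone: 1,100.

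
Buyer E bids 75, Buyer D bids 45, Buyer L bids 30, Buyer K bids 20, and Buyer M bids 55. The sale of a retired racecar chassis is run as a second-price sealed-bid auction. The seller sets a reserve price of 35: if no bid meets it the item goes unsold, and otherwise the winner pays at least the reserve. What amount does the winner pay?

Price paid: 55.

Sorted high to low: Buyer E 75; Buyer M 55; Buyer D 45; Buyer L 30; Buyer K 20.
Buyer E has the highest bid, so Buyer E wins.
The second-highest bid is 55, which exceeds the reserve, so that sets the price.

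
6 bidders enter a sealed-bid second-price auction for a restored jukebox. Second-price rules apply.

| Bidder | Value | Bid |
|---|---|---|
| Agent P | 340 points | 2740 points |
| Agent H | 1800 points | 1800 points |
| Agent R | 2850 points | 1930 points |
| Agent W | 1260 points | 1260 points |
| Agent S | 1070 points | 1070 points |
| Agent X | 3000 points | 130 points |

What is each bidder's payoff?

Payoffs: Agent P -1590 points, Agent H 0 points, Agent R 0 points, Agent W 0 points, Agent S 0 points, Agent X 0 points.

Ranking the bids: Agent P 2740 points > Agent R 1930 points > Agent H 1800 points > Agent W 1260 points > Agent S 1070 points > Agent X 130 points.
Agent P has the top bid and wins; the price is the second-highest bid, 1930 points.
Agent P's payoff = 340 points − 1930 points = -1590 points. All other bidders lose, so their payoff is 0.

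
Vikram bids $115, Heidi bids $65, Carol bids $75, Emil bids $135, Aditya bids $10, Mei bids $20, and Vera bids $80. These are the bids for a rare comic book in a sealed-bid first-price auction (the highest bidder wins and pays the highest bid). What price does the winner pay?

Ordered from highest: Emil $135, then Vikram $115, then Vera $80, then Carol $75, then Heidi $65, then Mei $20, then Aditya $10.
Emil is the highest bidder, so Emil wins.
Under the first-price rule, the price is the highest bid: $135.

The winner pays $135.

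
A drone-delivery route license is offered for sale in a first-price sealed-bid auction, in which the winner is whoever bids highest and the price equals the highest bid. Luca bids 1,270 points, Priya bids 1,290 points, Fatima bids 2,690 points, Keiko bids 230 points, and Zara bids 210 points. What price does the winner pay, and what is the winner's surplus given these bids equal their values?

The winner pays 2,690 points for a surplus of 0 points.

Sorted high to low: Fatima 2,690 points; Priya 1,290 points; Luca 1,270 points; Keiko 230 points; Zara 210 points.
Fatima is the highest bidder, so Fatima wins.
Under the first-price rule, the price is the highest bid: 2,690 points.
Surplus = 2,690 points − 2,690 points = 0 points.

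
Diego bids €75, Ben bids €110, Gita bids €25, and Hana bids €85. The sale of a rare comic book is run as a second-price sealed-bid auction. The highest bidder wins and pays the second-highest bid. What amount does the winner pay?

€85

Bids in descending order: Ben €110; Hana €85; Diego €75; Gita €25.
Ben has the highest bid, so Ben wins.
The second-highest bid is €85, so that is what Ben pays.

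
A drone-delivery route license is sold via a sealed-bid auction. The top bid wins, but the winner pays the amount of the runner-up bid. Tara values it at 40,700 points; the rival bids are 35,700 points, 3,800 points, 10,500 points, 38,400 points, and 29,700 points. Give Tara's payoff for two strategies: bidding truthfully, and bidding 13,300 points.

(a) 2,300 points  (b) 0 points

The highest competing bid is 38,400 points.
Bidding truthfully at 40,700 points: Tara has the top bid, wins, and pays the second-highest bid 38,400 points. Payoff = 40,700 points − 38,400 points = 2,300 points.
Bidding 13,300 points: the top bid is 38,400 points (a rival), so Tara loses. Payoff = 0 points.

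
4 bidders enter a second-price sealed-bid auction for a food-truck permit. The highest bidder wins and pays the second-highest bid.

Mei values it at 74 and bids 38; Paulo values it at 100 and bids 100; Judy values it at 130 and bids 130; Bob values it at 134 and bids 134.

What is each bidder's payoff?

Ranking the bids: Bob 134 > Judy 130 > Paulo 100 > Mei 38.
Bob has the top bid and wins; the price is the second-highest bid, 130.
Bob's payoff = 134 − 130 = 4. All other bidders lose, so their payoff is 0.

Mei 0, Paulo 0, Judy 0, Bob 4.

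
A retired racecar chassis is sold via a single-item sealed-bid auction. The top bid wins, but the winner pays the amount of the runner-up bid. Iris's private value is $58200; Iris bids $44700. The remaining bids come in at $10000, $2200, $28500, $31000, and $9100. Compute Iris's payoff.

$27200

Highest competing bid: $31000.
Iris's bid $44700 is the highest overall, so Iris wins and pays the second-highest bid, $31000.
Payoff = value − price = $58200 − $31000 = $27200.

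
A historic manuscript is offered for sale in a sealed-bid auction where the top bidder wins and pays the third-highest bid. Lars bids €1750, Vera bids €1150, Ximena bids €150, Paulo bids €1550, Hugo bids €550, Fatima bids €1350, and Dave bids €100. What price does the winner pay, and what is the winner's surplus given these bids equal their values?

Bids in descending order: Lars €1750 > Paulo €1550 > Fatima €1350 > Vera €1150 > Hugo €550 > Ximena €150 > Dave €100.
Lars is the highest bidder, so Lars wins.
Under the third-price rule, the price is the third-highest bid: €1350.
Surplus = €1750 − €1350 = €400.

The winner pays €1350 for a surplus of €400.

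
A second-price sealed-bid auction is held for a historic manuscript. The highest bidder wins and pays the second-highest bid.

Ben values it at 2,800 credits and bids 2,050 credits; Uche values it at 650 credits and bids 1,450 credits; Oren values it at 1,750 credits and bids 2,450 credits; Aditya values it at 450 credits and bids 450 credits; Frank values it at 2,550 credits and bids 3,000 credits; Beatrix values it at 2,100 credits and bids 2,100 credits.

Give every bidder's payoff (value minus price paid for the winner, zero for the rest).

Bids in descending order: Frank 3,000 credits > Oren 2,450 credits > Beatrix 2,100 credits > Ben 2,050 credits > Uche 1,450 credits > Aditya 450 credits.
Frank has the top bid and wins; the price is the second-highest bid, 2,450 credits.
Frank's payoff = 2,550 credits − 2,450 credits = 100 credits. All other bidders lose, so their payoff is 0.

Ben 0 credits, Uche 0 credits, Oren 0 credits, Aditya 0 credits, Frank 100 credits, Beatrix 0 credits.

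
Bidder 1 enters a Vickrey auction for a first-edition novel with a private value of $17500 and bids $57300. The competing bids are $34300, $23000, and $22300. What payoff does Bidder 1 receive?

-$16800

Highest competing bid: $34300.
Bidder 1's bid $57300 is the highest overall, so Bidder 1 wins and pays the second-highest bid, $34300.
Payoff = value − price = $17500 − $34300 = -$16800.
Overbidding won the item at a price above value — truthful bidding would have avoided this loss.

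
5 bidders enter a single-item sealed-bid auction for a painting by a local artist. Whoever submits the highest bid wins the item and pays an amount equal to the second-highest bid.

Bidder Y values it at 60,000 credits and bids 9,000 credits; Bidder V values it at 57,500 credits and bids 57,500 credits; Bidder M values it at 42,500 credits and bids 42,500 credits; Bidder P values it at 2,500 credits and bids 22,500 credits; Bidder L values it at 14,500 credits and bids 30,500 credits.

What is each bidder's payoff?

Ranking the bids: Bidder V 57,500 credits; Bidder M 42,500 credits; Bidder L 30,500 credits; Bidder P 22,500 credits; Bidder Y 9,000 credits.
Bidder V has the top bid and wins; the price is the second-highest bid, 42,500 credits.
Bidder V's payoff = 57,500 credits − 42,500 credits = 15,000 credits. All other bidders lose, so their payoff is 0.

Payoffs: Bidder Y 0 credits, Bidder V 15,000 credits, Bidder M 0 credits, Bidder P 0 credits, Bidder L 0 credits.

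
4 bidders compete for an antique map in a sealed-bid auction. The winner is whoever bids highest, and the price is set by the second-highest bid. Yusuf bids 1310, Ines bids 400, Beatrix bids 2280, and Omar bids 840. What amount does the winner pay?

1310

Sorted high to low: Beatrix 2280 > Yusuf 1310 > Omar 840 > Ines 400.
Beatrix has the highest bid, so Beatrix wins.
The second-highest bid is 1310, so that is what Beatrix pays.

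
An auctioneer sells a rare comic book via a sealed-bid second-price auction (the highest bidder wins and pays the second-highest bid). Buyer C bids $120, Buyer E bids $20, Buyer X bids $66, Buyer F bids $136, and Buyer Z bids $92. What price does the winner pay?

$120

Bids in descending order: Buyer F $136; Buyer C $120; Buyer Z $92; Buyer X $66; Buyer E $20.
Buyer F is the highest bidder, so Buyer F wins.
Under the second-price rule, the price is the second-highest bid: $120.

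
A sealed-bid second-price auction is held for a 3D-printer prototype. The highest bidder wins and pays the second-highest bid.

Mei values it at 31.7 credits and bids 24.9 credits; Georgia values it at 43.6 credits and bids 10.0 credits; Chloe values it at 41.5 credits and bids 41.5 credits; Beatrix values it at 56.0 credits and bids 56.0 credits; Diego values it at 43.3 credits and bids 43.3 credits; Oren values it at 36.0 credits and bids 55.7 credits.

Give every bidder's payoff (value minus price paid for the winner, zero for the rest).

Bids in descending order: Beatrix 56.0 credits, then Oren 55.7 credits, then Diego 43.3 credits, then Chloe 41.5 credits, then Mei 24.9 credits, then Georgia 10.0 credits.
Beatrix has the top bid and wins; the price is the second-highest bid, 55.7 credits.
Beatrix's payoff = 56.0 credits − 55.7 credits = 0.3 credits. All other bidders lose, so their payoff is 0.

Payoffs: Mei 0.0 credits, Georgia 0.0 credits, Chloe 0.0 credits, Beatrix 0.3 credits, Diego 0.0 credits, Oren 0.0 credits.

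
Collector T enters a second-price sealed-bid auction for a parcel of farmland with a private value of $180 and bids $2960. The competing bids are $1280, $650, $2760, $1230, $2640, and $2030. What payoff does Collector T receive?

-$2580

Highest competing bid: $2760.
Collector T's bid $2960 is the highest overall, so Collector T wins and pays the second-highest bid, $2760.
Payoff = value − price = $180 − $2760 = -$2580.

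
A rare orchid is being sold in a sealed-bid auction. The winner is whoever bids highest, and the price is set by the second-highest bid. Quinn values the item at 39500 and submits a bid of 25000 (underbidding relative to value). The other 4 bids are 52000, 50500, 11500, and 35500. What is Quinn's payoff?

Quinn's payoff: 0.

Highest competing bid: 52000.
Quinn's bid 25000 is not the highest, so Quinn loses, pays nothing, and earns zero payoff.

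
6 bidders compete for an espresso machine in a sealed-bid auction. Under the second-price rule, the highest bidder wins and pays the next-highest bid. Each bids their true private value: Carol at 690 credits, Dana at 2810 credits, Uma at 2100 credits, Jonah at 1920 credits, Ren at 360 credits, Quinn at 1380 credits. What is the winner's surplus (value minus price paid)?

Ranking the bids: Dana 2810 credits, then Uma 2100 credits, then Jonah 1920 credits, then Quinn 1380 credits, then Carol 690 credits, then Ren 360 credits.
Dana wins with the top bid and pays the second-highest, 2100 credits.
Surplus = 2810 credits − 2100 credits = 710 credits.

710 credits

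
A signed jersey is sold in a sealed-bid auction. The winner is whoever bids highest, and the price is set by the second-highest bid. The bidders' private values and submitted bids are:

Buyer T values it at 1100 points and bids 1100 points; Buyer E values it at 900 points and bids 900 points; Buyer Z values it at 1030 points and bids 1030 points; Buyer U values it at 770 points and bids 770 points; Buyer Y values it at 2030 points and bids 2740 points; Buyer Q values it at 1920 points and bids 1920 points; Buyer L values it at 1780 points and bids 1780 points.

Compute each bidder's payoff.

Bids in descending order: Buyer Y 2740 points > Buyer Q 1920 points > Buyer L 1780 points > Buyer T 1100 points > Buyer Z 1030 points > Buyer E 900 points > Buyer U 770 points.
Buyer Y has the top bid and wins; the price is the second-highest bid, 1920 points.
Buyer Y's payoff = 2030 points − 1920 points = 110 points. All other bidders lose, so their payoff is 0.

Buyer T 0 points, Buyer E 0 points, Buyer Z 0 points, Buyer U 0 points, Buyer Y 110 points, Buyer Q 0 points, Buyer L 0 points.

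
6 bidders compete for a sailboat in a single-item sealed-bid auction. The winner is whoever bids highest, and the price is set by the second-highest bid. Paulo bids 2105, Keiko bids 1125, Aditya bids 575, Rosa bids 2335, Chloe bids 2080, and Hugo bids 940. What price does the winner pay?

Ranking the bids: Rosa 2335; Paulo 2105; Chloe 2080; Keiko 1125; Hugo 940; Aditya 575.
Rosa has the highest bid, so Rosa wins.
The second-highest bid is 2105, so that is what Rosa pays.

Price paid: 2105.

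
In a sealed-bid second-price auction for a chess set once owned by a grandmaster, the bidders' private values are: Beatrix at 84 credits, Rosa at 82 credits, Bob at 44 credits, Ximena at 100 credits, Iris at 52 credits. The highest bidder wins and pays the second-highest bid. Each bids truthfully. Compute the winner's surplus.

Winner's surplus: 16 credits.

Ranking the bids: Ximena 100 credits; Beatrix 84 credits; Rosa 82 credits; Iris 52 credits; Bob 44 credits.
Ximena wins with the top bid and pays the second-highest, 84 credits.
Surplus = 100 credits − 84 credits = 16 credits.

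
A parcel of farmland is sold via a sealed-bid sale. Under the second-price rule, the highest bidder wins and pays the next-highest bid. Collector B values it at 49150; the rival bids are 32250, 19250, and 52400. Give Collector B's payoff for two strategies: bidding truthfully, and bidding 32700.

Truthful: 0; alternative: 0.

The highest competing bid is 52400.
Bidding truthfully at 49150: the top bid is 52400 (a rival), so Collector B loses. Payoff = 0.
Bidding 32700: the top bid is 52400 (a rival), so Collector B loses. Payoff = 0.
The bid only affects whether you win, not the price — here both bids land on the same side of the top rival bid, so the deviation is payoff-neutral.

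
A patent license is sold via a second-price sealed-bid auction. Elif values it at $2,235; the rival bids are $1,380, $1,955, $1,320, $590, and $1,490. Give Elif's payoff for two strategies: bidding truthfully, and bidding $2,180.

The highest competing bid is $1,955.
Bidding truthfully at $2,235: Elif has the top bid, wins, and pays the second-highest bid $1,955. Payoff = $2,235 − $1,955 = $280.
Bidding $2,180: Elif has the top bid, wins, and pays the second-highest bid $1,955. Payoff = $2,235 − $1,955 = $280.

Truthful: $280; alternative: $280.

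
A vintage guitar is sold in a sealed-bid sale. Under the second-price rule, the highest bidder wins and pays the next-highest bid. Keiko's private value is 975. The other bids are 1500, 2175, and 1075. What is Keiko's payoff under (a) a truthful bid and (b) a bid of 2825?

Truthful: 0; alternative: -1200.

The highest competing bid is 2175.
Bidding truthfully at 975: the top bid is 2175 (a rival), so Keiko loses. Payoff = 0.
Bidding 2825: Keiko has the top bid, wins, and pays the second-highest bid 2175. Payoff = 975 − 2175 = -1200.
This is the dominant-strategy logic: truthful bidding weakly beats any alternative.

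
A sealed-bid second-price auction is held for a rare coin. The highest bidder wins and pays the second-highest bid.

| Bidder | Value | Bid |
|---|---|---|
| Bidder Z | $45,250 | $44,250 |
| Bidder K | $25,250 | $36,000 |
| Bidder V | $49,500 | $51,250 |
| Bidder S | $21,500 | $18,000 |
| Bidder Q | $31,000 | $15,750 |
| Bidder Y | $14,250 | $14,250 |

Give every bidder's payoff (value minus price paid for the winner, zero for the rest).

Bids in descending order: Bidder V $51,250; Bidder Z $44,250; Bidder K $36,000; Bidder S $18,000; Bidder Q $15,750; Bidder Y $14,250.
Bidder V has the top bid and wins; the price is the second-highest bid, $44,250.
Bidder V's payoff = $49,500 − $44,250 = $5,250. All other bidders lose, so their payoff is 0.

Payoffs: Bidder Z $0, Bidder K $0, Bidder V $5,250, Bidder S $0, Bidder Q $0, Bidder Y $0.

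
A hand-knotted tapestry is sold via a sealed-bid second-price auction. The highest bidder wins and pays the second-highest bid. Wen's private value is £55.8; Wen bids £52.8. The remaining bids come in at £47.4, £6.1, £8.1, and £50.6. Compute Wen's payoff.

Wen's payoff: £5.2.

Highest competing bid: £50.6.
Wen's bid £52.8 is the highest overall, so Wen wins and pays the second-highest bid, £50.6.
Payoff = value − price = £55.8 − £50.6 = £5.2.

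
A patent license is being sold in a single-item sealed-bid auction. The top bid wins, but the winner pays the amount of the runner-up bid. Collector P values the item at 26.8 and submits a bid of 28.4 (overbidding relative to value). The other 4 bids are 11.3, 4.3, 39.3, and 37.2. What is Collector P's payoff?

Collector P's payoff: 0.0.

Highest competing bid: 39.3.
Collector P's bid 28.4 is not the highest, so Collector P loses, pays nothing, and earns zero payoff.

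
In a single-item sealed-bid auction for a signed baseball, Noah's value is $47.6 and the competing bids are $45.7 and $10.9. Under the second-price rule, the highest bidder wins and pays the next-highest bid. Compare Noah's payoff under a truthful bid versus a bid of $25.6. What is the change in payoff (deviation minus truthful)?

The highest competing bid is $45.7.
Bidding truthfully at $47.6: Noah has the top bid, wins, and pays the second-highest bid $45.7. Payoff = $47.6 − $45.7 = $1.9.
Bidding $25.6: the top bid is $45.7 (a rival), so Noah loses. Payoff = $0.0.
Change = $0.0 − $1.9 = -$1.9.

-$1.9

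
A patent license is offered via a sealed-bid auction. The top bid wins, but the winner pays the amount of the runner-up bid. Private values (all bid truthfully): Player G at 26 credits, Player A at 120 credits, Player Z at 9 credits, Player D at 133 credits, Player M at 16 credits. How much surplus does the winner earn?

13 credits

Sorted high to low: Player D 133 credits, then Player A 120 credits, then Player G 26 credits, then Player M 16 credits, then Player Z 9 credits.
Player D wins with the top bid and pays the second-highest, 120 credits.
Surplus = 133 credits − 120 credits = 13 credits.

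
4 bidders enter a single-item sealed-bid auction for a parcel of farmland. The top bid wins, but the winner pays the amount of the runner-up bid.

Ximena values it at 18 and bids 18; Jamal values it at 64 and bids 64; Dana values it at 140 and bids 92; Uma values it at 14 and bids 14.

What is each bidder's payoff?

Ximena 0, Jamal 0, Dana 76, Uma 0.

Ranking the bids: Dana 92; Jamal 64; Ximena 18; Uma 14.
Dana has the top bid and wins; the price is the second-highest bid, 64.
Dana's payoff = 140 − 64 = 76. All other bidders lose, so their payoff is 0.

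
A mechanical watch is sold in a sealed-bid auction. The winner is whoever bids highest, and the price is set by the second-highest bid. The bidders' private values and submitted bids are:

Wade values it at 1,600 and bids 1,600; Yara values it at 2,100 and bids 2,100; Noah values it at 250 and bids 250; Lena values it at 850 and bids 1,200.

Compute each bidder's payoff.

Sorted high to low: Yara 2,100 > Wade 1,600 > Lena 1,200 > Noah 250.
Yara has the top bid and wins; the price is the second-highest bid, 1,600.
Yara's payoff = 2,100 − 1,600 = 500. All other bidders lose, so their payoff is 0.

Payoffs: Wade 0, Yara 500, Noah 0, Lena 0.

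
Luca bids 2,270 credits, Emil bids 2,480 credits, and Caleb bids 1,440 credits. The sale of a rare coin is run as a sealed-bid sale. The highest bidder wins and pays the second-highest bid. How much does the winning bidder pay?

Sorted high to low: Emil 2,480 credits, then Luca 2,270 credits, then Caleb 1,440 credits.
Emil has the highest bid, so Emil wins.
The second-highest bid is 2,270 credits, so that is what Emil pays.

Price paid: 2,270 credits.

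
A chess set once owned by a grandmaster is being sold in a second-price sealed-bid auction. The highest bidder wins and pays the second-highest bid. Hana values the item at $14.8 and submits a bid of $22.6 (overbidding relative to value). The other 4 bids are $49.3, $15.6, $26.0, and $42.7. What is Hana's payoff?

Payoff = $0.0.

Highest competing bid: $49.3.
Hana's bid $22.6 is not the highest, so Hana loses, pays nothing, and earns zero payoff.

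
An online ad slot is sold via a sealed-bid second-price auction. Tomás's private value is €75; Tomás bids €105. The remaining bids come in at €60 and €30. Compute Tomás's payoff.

€15

Highest competing bid: €60.
Tomás's bid €105 is the highest overall, so Tomás wins and pays the second-highest bid, €60.
Payoff = value − price = €75 − €60 = €15.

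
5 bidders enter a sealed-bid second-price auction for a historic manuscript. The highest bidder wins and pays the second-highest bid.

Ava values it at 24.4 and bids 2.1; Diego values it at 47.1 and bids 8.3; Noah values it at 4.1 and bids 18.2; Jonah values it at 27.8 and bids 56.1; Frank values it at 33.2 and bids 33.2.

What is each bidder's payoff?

Ordered from highest: Jonah 56.1 > Frank 33.2 > Noah 18.2 > Diego 8.3 > Ava 2.1.
Jonah has the top bid and wins; the price is the second-highest bid, 33.2.
Jonah's payoff = 27.8 − 33.2 = -5.4. All other bidders lose, so their payoff is 0.

Payoffs: Ava 0.0, Diego 0.0, Noah 0.0, Jonah -5.4, Frank 0.0.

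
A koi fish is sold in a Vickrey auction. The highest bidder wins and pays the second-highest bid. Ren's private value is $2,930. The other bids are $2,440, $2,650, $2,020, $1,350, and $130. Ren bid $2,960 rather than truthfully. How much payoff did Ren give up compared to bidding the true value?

Regret: $0.

The highest competing bid is $2,650.
Bidding truthfully at $2,930: Ren has the top bid, wins, and pays the second-highest bid $2,650. Payoff = $2,930 − $2,650 = $280.
Bidding $2,960: Ren has the top bid, wins, and pays the second-highest bid $2,650. Payoff = $2,930 − $2,650 = $280.
Regret = truthful payoff − actual payoff = $280 − $280 = $0.
The bid only affects whether you win, not the price — here both bids land on the same side of the top rival bid, so the deviation is payoff-neutral.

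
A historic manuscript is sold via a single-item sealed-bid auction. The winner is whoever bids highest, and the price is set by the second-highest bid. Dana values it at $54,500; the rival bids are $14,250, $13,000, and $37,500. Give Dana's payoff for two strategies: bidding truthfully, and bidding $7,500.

The highest competing bid is $37,500.
Bidding truthfully at $54,500: Dana has the top bid, wins, and pays the second-highest bid $37,500. Payoff = $54,500 − $37,500 = $17,000.
Bidding $7,500: the top bid is $37,500 (a rival), so Dana loses. Payoff = $0.
Deviating from a truthful bid can only lose payoff in a second-price auction — never gain.

Truthful: $17,000; alternative: $0.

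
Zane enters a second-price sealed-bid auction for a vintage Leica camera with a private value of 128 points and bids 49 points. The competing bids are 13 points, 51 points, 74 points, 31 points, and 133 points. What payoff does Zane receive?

Payoff = 0 points.

Highest competing bid: 133 points.
Zane's bid 49 points is not the highest, so Zane loses, pays nothing, and earns zero payoff.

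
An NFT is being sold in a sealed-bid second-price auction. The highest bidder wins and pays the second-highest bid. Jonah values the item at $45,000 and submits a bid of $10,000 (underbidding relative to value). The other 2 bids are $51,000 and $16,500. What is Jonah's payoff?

Payoff = $0.

Highest competing bid: $51,000.
Jonah's bid $10,000 is not the highest, so Jonah loses, pays nothing, and earns zero payoff.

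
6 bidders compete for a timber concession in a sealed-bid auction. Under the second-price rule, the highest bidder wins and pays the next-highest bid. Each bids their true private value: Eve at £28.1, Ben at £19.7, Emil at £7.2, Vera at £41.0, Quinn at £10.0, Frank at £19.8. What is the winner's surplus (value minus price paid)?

Ranking the bids: Vera £41.0, then Eve £28.1, then Frank £19.8, then Ben £19.7, then Quinn £10.0, then Emil £7.2.
Vera wins with the top bid and pays the second-highest, £28.1.
Surplus = £41.0 − £28.1 = £12.9.

£12.9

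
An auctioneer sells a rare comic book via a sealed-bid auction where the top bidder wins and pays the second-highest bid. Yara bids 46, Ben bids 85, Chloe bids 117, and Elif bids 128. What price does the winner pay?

Ordered from highest: Elif 128, then Chloe 117, then Ben 85, then Yara 46.
Elif is the highest bidder, so Elif wins.
Under the second-price rule, the price is the second-highest bid: 117.

Price paid: 117.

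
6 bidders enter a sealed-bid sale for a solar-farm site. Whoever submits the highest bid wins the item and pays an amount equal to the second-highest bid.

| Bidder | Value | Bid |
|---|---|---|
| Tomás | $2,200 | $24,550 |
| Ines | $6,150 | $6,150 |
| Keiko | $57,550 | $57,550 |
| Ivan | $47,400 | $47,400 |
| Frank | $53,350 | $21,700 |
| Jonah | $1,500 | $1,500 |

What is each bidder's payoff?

Bids in descending order: Keiko $57,550, then Ivan $47,400, then Tomás $24,550, then Frank $21,700, then Ines $6,150, then Jonah $1,500.
Keiko has the top bid and wins; the price is the second-highest bid, $47,400.
Keiko's payoff = $57,550 − $47,400 = $10,150. All other bidders lose, so their payoff is 0.

Tomás $0, Ines $0, Keiko $10,150, Ivan $0, Frank $0, Jonah $0.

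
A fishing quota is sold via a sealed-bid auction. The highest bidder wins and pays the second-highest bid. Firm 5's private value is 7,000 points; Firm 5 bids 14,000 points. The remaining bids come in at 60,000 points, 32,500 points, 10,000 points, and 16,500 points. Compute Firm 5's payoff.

Highest competing bid: 60,000 points.
Firm 5's bid 14,000 points is not the highest, so Firm 5 loses, pays nothing, and earns zero payoff.

The bidder's payoff: 0 points.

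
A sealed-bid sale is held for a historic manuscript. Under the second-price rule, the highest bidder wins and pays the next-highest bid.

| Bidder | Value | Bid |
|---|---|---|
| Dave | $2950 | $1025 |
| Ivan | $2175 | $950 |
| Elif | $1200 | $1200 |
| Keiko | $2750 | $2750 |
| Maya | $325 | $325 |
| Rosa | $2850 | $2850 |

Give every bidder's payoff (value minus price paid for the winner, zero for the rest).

Ranking the bids: Rosa $2850 > Keiko $2750 > Elif $1200 > Dave $1025 > Ivan $950 > Maya $325.
Rosa has the top bid and wins; the price is the second-highest bid, $2750.
Rosa's payoff = $2850 − $2750 = $100. All other bidders lose, so their payoff is 0.

Payoffs: Dave $0, Ivan $0, Elif $0, Keiko $0, Maya $0, Rosa $100.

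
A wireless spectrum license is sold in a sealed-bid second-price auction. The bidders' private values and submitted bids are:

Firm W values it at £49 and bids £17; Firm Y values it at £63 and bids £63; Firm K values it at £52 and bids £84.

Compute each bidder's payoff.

Payoffs: Firm W £0, Firm Y £0, Firm K -£11.

Bids in descending order: Firm K £84, then Firm Y £63, then Firm W £17.
Firm K has the top bid and wins; the price is the second-highest bid, £63.
Firm K's payoff = £52 − £63 = -£11. All other bidders lose, so their payoff is 0.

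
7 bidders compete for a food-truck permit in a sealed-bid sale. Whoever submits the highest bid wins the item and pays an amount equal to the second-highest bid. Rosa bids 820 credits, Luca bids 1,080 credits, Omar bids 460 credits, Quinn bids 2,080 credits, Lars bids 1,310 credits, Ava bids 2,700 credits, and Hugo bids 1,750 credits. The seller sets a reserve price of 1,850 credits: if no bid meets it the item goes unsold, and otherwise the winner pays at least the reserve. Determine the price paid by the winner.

The winner pays 2,080 credits.

Sorted high to low: Ava 2,700 credits > Quinn 2,080 credits > Hugo 1,750 credits > Lars 1,310 credits > Luca 1,080 credits > Rosa 820 credits > Omar 460 credits.
Ava has the highest bid, so Ava wins.
The second-highest bid is 2,080 credits, which exceeds the reserve, so that sets the price.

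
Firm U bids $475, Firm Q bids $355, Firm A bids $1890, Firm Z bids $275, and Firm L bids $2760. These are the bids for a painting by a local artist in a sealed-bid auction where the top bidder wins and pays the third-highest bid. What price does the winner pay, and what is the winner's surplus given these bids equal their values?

Ranking the bids: Firm L $2760 > Firm A $1890 > Firm U $475 > Firm Q $355 > Firm Z $275.
Firm L is the highest bidder, so Firm L wins.
Under the third-price rule, the price is the third-highest bid: $475.
Surplus = $2760 − $475 = $2285.

The winner pays $475 for a surplus of $2285.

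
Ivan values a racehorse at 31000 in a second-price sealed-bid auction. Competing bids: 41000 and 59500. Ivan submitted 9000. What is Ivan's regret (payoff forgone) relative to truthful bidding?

0

The highest competing bid is 59500.
Bidding truthfully at 31000: the top bid is 59500 (a rival), so Ivan loses. Payoff = 0.
Bidding 9000: the top bid is 59500 (a rival), so Ivan loses. Payoff = 0.
Regret = truthful payoff − actual payoff = 0 − 0 = 0.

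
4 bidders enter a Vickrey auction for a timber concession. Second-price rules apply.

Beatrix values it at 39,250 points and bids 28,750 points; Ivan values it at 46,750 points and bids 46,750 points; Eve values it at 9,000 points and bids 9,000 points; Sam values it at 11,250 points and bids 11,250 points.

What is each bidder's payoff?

Ranking the bids: Ivan 46,750 points; Beatrix 28,750 points; Sam 11,250 points; Eve 9,000 points.
Ivan has the top bid and wins; the price is the second-highest bid, 28,750 points.
Ivan's payoff = 46,750 points − 28,750 points = 18,000 points. All other bidders lose, so their payoff is 0.

Beatrix 0 points, Ivan 18,000 points, Eve 0 points, Sam 0 points.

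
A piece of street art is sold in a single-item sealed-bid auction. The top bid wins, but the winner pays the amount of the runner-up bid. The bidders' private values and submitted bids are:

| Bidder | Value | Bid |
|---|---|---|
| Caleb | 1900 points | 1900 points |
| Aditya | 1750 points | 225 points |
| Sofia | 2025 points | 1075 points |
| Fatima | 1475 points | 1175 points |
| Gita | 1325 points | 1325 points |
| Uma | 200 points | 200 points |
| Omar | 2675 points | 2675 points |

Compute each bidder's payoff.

Payoffs: Caleb 0 points, Aditya 0 points, Sofia 0 points, Fatima 0 points, Gita 0 points, Uma 0 points, Omar 775 points.

Ranking the bids: Omar 2675 points, then Caleb 1900 points, then Gita 1325 points, then Fatima 1175 points, then Sofia 1075 points, then Aditya 225 points, then Uma 200 points.
Omar has the top bid and wins; the price is the second-highest bid, 1900 points.
Omar's payoff = 2675 points − 1900 points = 775 points. All other bidders lose, so their payoff is 0.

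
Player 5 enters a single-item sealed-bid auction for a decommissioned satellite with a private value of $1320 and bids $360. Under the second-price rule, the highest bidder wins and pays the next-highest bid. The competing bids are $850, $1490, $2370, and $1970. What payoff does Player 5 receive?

$0

Highest competing bid: $2370.
Player 5's bid $360 is not the highest, so Player 5 loses, pays nothing, and earns zero payoff.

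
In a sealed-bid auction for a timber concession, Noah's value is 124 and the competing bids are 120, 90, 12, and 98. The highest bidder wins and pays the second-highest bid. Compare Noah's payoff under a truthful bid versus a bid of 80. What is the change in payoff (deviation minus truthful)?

The highest competing bid is 120.
Bidding truthfully at 124: Noah has the top bid, wins, and pays the second-highest bid 120. Payoff = 124 − 120 = 4.
Bidding 80: the top bid is 120 (a rival), so Noah loses. Payoff = 0.
Change = 0 − 4 = -4.

Payoff change: -4.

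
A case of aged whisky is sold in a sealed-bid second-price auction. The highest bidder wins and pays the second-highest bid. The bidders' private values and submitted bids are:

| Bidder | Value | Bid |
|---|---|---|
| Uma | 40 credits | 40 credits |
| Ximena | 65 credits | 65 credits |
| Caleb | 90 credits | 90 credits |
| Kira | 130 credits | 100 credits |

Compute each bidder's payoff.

Bids in descending order: Kira 100 credits > Caleb 90 credits > Ximena 65 credits > Uma 40 credits.
Kira has the top bid and wins; the price is the second-highest bid, 90 credits.
Kira's payoff = 130 credits − 90 credits = 40 credits. All other bidders lose, so their payoff is 0.

Payoffs: Uma 0 credits, Ximena 0 credits, Caleb 0 credits, Kira 40 credits.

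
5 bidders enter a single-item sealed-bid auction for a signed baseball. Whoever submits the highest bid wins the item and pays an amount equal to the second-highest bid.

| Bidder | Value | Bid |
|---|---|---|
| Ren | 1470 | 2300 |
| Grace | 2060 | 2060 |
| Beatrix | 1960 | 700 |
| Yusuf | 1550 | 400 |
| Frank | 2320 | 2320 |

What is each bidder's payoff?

Ren 0, Grace 0, Beatrix 0, Yusuf 0, Frank 20.

Sorted high to low: Frank 2320 > Ren 2300 > Grace 2060 > Beatrix 700 > Yusuf 400.
Frank has the top bid and wins; the price is the second-highest bid, 2300.
Frank's payoff = 2320 − 2300 = 20. All other bidders lose, so their payoff is 0.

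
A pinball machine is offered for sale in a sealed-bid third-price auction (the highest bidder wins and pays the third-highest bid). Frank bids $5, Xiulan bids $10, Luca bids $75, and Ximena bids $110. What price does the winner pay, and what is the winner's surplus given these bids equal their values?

Bids in descending order: Ximena $110; Luca $75; Xiulan $10; Frank $5.
Ximena is the highest bidder, so Ximena wins.
Under the third-price rule, the price is the third-highest bid: $10.
Surplus = $110 − $10 = $100.

The winner pays $10 for a surplus of $100.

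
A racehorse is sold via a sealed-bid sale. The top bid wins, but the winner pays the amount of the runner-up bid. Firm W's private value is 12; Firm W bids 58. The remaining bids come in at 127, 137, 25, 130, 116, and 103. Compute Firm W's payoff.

Highest competing bid: 137.
Firm W's bid 58 is not the highest, so Firm W loses, pays nothing, and earns zero payoff.

0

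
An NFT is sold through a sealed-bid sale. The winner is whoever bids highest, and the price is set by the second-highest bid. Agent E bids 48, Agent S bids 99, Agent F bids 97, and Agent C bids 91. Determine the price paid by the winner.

The winner pays 97.

Ranking the bids: Agent S 99; Agent F 97; Agent C 91; Agent E 48.
Agent S has the highest bid, so Agent S wins.
The second-highest bid is 97, so that is what Agent S pays.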